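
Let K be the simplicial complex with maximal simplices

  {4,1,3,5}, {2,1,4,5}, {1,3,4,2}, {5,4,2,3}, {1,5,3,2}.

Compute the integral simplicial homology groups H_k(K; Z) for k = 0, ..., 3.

H_0 = Z,  H_1 = 0,  H_2 = 0,  H_3 = Z.

Take the total order 1 < 2 < 3 < 4 < 5 on the vertex set. Then K (dimension 3) consists of the simplices:

  0-simplices (5): [1], [2], [3], [4], [5]
  1-simplices (10): [1,2], [1,3], [1,4], [1,5], [2,3], [2,4], [2,5], [3,4], [3,5], [4,5]
  2-simplices (10): [1,2,3], [1,2,4], [1,2,5], [1,3,4], [1,3,5], [1,4,5], [2,3,4], [2,3,5], [2,4,5], [3,4,5]
  3-simplices (5): [1,2,3,4], [1,2,3,5], [1,2,4,5], [1,3,4,5], [2,3,4,5]

so the chain groups are C_0 ≅ Z^5, C_1 ≅ Z^10, C_2 ≅ Z^10, C_3 ≅ Z^5.

Boundary ∂_1: C_1 → C_0 maps an edge to its endpoints' difference, ∂[p,q] = q − p.
As a 5×10 matrix over Z this has rank 4, with invariant factors (1,1,1,1).

Boundary ∂_2: C_2 → C_1 sends each 2-simplex [p,q,r] to [q,r] − [p,r] + [p,q]. For instance
  ∂[3,4,5] = [4,5] − [3,5] + [3,4],
  ∂[1,3,5] = [3,5] − [1,5] + [1,3].
The 10×10 boundary matrix has rank 6 and Smith normal form diag(1,1,1,1,1,1).

Boundary ∂_3: C_3 → C_2 sends each 3-simplex σ to the alternating sum Σ_i (−1)^i (σ with its i-th vertex removed). For instance
  ∂[2,3,4,5] = [3,4,5] − [2,4,5] + [2,3,5] − [2,3,4],
  ∂[1,2,3,4] = [2,3,4] − [1,3,4] + [1,2,4] − [1,2,3].
This gives a 10×5 integer matrix of rank 4; reducing to Smith normal form yields diagonal entries (1,1,1,1).

Now H_k = ker ∂_k / im ∂_{k+1}, so:

  H_0: rank C_0 − rank ∂_1 = 5 − 4 = 1, and the invariant factors of ∂_1 are all 1, so H_0 ≅ Z.
  H_1: rank ker ∂_1 − rank ∂_2 = (10 − 4) − 6 = 0, and the invariant factors of ∂_2 are all 1, so H_1 ≅ 0.
  H_2: rank ker ∂_2 − rank ∂_3 = (10 − 6) − 4 = 0, and the invariant factors of ∂_3 are all 1, so H_2 ≅ 0.
  H_3: rank ker ∂_3 − rank ∂_4 = (5 − 4) − 0 = 1, and there is no ∂_4, so H_3 ≅ Z.

As a check, the Euler characteristic is 5 − 10 + 10 − 5 = 0, which agrees with 1 − 0 + 0 − 1 = 0.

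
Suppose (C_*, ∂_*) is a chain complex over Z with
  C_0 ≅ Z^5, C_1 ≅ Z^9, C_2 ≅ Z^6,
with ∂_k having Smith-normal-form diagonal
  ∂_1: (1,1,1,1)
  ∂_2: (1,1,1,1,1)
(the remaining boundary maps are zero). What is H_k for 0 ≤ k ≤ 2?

H_0: b_0 = 5 − 0 − 4 = 1; torsion from ∂_1 factors > 1: none. So H_0 = Z.
H_1: b_1 = 9 − 4 − 5 = 0; torsion from ∂_2 factors > 1: none. So H_1 = 0.
H_2: b_2 = 6 − 5 − 0 = 1; torsion from ∂_3 factors > 1: none. So H_2 = Z.

H_0 = Z,  H_1 = 0,  H_2 = Z.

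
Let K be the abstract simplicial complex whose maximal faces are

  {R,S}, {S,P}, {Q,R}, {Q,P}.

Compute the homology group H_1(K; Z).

H_1 = Z.

K has 4 vertices, 4 edges.
rank ∂_1 = 3, rank ∂_2 = 0 ⇒ b_1 = 4 − 3 − 0 = 1. So H_1 = Z.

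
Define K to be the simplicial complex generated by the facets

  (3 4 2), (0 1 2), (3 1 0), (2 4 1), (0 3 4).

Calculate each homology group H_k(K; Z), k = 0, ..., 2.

Order the vertices as 0 < 1 < 2 < 3 < 4. Listing each simplex with vertices in this order, K has dimension 2 with simplices:

  0-simplices (5): [0], [1], [2], [3], [4]
  1-simplices (10): [0,1], [0,2], [0,3], [0,4], [1,2], [1,3], [1,4], [2,3], [2,4], [3,4]
  2-simplices (5): [0,1,2], [0,1,3], [0,3,4], [1,2,4], [2,3,4]

giving chain groups C_0 ≅ Z^5, C_1 ≅ Z^10, C_2 ≅ Z^5.

The boundary map ∂_1: C_1 → C_0 is given by ∂[p,q] = [q] − [p].
This gives a 5×10 integer matrix of rank 4; reducing to Smith normal form yields diagonal entries (1,1,1,1).

∂_2: C_2 → C_1 maps a triangle to the signed sum of its edges. For instance
  ∂[1,2,4] = [2,4] − [1,4] + [1,2],
  ∂[0,1,3] = [1,3] − [0,3] + [0,1].
As a 10×5 matrix over Z this has rank 5, with invariant factors (1,1,1,1,1).

Now H_k = ker ∂_k / im ∂_{k+1}, so:

  H_0: rank C_0 − rank ∂_1 = 5 − 4 = 1, and the invariant factors of ∂_1 are all 1, so H_0 = Z.
  H_1: rank ker ∂_1 − rank ∂_2 = (10 − 4) − 5 = 1, and the invariant factors of ∂_2 are all 1, so H_1 = Z.
  H_2: rank ker ∂_2 − rank ∂_3 = (5 − 5) − 0 = 0, and there is no ∂_3, so H_2 = 0.

As a check, the Euler characteristic is 5 − 10 + 5 = 0, which agrees with 1 − 1 + 0 = 0.
(K is a triangulation of the Möbius band.)

H_0 = Z,  H_1 = Z,  H_2 = 0.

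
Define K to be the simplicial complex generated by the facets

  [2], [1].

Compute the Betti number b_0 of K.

b_0 = 2.

Order the vertices as 1 < 2. Listing each simplex with vertices in this order, K has dimension 0 with simplices:

  0-simplices (2): [1], [2]

Hence C_0 ≅ Z^2.

From H_k ≅ ker(∂_k) / im(∂_{k+1}) we obtain:

  H_0: rank C_0 − rank ∂_1 = 2 − 0 = 2, and there is no ∂_1, so H_0 = Z^2.

Hence the Betti numbers are b_0 = 2.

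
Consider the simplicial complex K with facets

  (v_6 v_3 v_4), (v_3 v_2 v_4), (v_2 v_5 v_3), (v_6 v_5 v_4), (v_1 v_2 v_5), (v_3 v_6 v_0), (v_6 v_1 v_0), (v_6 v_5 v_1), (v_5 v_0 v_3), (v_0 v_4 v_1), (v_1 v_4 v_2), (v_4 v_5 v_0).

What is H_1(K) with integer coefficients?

H_1 = Z/2Z.

Take the total order v_0 < v_1 < v_2 < v_3 < v_4 < v_5 < v_6 on the vertex set. Then K (dimension 2) consists of the simplices:

  0-simplices (7): [v_0], [v_1], [v_2], [v_3], [v_4], [v_5], [v_6]
  1-simplices (18): (18 of them)
  2-simplices (12): (12 of them)

giving chain groups C_0 ≅ Z^7, C_1 ≅ Z^18, C_2 ≅ Z^12.

∂_1: C_1 → C_0 maps an edge to its endpoints' difference, ∂[p,q] = q − p.
This gives a 7×18 integer matrix of rank 6; reducing to Smith normal form yields diagonal entries (1,1,1,1,1,1).

∂_2: C_2 → C_1 acts by ∂[p,q,r] = [q,r] − [p,r] + [p,q]. For instance
  ∂[v_0,v_1,v_4] = [v_1,v_4] − [v_0,v_4] + [v_0,v_1],
  ∂[v_0,v_1,v_6] = [v_1,v_6] − [v_0,v_6] + [v_0,v_1].
As a 18×12 matrix over Z this has rank 12, with invariant factors (1,1,1,1,1,1,1,1,1,1,1,2).

Computing H_k = (kernel of ∂_k) / (image of ∂_{k+1}):

  H_1: rank ker ∂_1 − rank ∂_2 = (18 − 6) − 12 = 0, and ∂_2 has invariant factor 2 > 1, so H_1 ≅ Z/2Z.

(K is a triangulation of the real projective plane RP^2.)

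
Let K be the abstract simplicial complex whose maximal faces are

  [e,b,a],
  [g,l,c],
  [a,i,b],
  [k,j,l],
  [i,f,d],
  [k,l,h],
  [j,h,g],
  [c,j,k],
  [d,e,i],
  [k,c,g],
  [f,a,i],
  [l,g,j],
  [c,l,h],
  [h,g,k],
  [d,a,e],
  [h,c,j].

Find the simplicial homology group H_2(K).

Take the total order a < b < c < d < e < f < g < h < i < j < k < l on the vertex set. Then K (dimension 2) consists of the simplices:

  0-simplices (12): a, b, c, d, e, f, g, h, i, j, k, l
  1-simplices (27): ab, ad, ae, af, ai, be, bi, cg, ch, cj, ck, cl, de, df, di, ei, fi, gh, gj, gk, gl, hj, hk, hl, jk, jl, kl
  2-simplices (16): abe, abi, ade, afi, cgk, cgl, chj, chl, cjk, dei, dfi, ghj, ghk, gjl, hkl, jkl

so the chain groups are C_0 ≅ Z^12, C_1 ≅ Z^27, C_2 ≅ Z^16.

The boundary map ∂_1: C_1 → C_0 maps an edge to its endpoints' difference, ∂[p,q] = q − p.
This gives a 12×27 integer matrix of rank 10; reducing to Smith normal form yields diagonal entries (1,1,1,1,1,1,1,1,1,1).

The boundary map ∂_2: C_2 → C_1 sends each 2-simplex [p,q,r] to [q,r] − [p,r] + [p,q]. For instance
  ∂gjl = jl − gl + gj,
  ∂ade = de − ae + ad.
The resulting 27×16 matrix has rank 16, and its Smith normal form has invariant factors (1,1,1,1,1,1,1,1,1,1,1,1,1,1,1,2).

Computing H_k = (kernel of ∂_k) / (image of ∂_{k+1}):

  H_2: rank ker ∂_2 − rank ∂_3 = (16 − 16) − 0 = 0, and there is no ∂_3, so H_2 ≅ 0.

H_2 = 0.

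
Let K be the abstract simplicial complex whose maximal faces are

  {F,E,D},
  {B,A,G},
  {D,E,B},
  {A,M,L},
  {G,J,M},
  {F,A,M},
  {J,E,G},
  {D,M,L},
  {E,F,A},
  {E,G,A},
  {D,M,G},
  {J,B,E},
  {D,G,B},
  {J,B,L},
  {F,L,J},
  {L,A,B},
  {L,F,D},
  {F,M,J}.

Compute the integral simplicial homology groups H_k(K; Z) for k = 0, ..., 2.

K has 9 vertices, 27 edges, 18 triangles.
rank ∂_0 = 0, rank ∂_1 = 8 ⇒ b_0 = 9 − 0 − 8 = 1; all invariant factors of ∂_1 are 1 so no torsion. So H_0 ≅ Z.
rank ∂_1 = 8, rank ∂_2 = 18 ⇒ b_1 = 27 − 8 − 18 = 1; ∂_2 has invariant factor(s) [2] giving torsion. So H_1 ≅ Z ⊕ Z/2.
rank ∂_2 = 18, rank ∂_3 = 0 ⇒ b_2 = 18 − 18 − 0 = 0. So H_2 ≅ 0.

H_0 = Z,  H_1 = Z ⊕ Z/2,  H_2 = 0.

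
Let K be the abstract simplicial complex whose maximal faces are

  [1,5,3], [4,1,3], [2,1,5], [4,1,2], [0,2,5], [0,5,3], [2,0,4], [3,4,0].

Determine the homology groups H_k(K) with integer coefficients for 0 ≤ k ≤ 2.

H_0 ≅ Z,  H_1 = 0,  H_2 ≅ Z.

We work with the vertex ordering 0 < 1 < 2 < 3 < 4 < 5. The simplices of K, each written with vertices in increasing order, are:

  0-simplices (6): [0], [1], [2], [3], [4], [5]
  1-simplices (12): [0,2], [0,3], [0,4], [0,5], [1,2], [1,3], [1,4], [1,5], [2,4], [2,5], [3,4], [3,5]
  2-simplices (8): [0,2,4], [0,2,5], [0,3,4], [0,3,5], [1,2,4], [1,2,5], [1,3,4], [1,3,5]

Hence C_0 ≅ Z^6, C_1 ≅ Z^12, C_2 ≅ Z^8.

Boundary ∂_1: C_1 → C_0 sends each edge [p,q] (with p < q) to q − p. For instance
  ∂[1,2] = [2] − [1].
As a 6×12 matrix over Z this has rank 5, with invariant factors (1,1,1,1,1).

The boundary map ∂_2: C_2 → C_1 acts by ∂[p,q,r] = [q,r] − [p,r] + [p,q]. For instance
  ∂[0,3,5] = [3,5] − [0,5] + [0,3],
  ∂[1,3,4] = [3,4] − [1,4] + [1,3].
This gives a 12×8 integer matrix of rank 7; reducing to Smith normal form yields diagonal entries (1,1,1,1,1,1,1).

Reading off H_k = ker ∂_k / im ∂_{k+1}:

  H_0: rank C_0 − rank ∂_1 = 6 − 5 = 1, and the invariant factors of ∂_1 are all 1, so H_0 = Z.
  H_1: rank ker ∂_1 − rank ∂_2 = (12 − 5) − 7 = 0, and the invariant factors of ∂_2 are all 1, so H_1 = 0.
  H_2: rank ker ∂_2 − rank ∂_3 = (8 − 7) − 0 = 1, and there is no ∂_3, so H_2 = Z.

(K is a triangulation of the 2-sphere S^2.)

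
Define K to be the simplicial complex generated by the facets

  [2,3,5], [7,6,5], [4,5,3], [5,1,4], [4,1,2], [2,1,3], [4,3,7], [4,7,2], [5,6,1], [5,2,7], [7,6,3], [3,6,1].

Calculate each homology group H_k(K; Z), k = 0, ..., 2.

K has 7 vertices, 18 edges, 12 triangles.
rank ∂_0 = 0, rank ∂_1 = 6 ⇒ b_0 = 7 − 0 − 6 = 1; all invariant factors of ∂_1 are 1 so no torsion. So H_0 = Z.
rank ∂_1 = 6, rank ∂_2 = 12 ⇒ b_1 = 18 − 6 − 12 = 0; ∂_2 has invariant factor(s) [2] giving torsion. So H_1 = Z/2Z.
rank ∂_2 = 12, rank ∂_3 = 0 ⇒ b_2 = 12 − 12 − 0 = 0. So H_2 = 0.

H_0 = Z,  H_1 = Z/2Z,  H_2 = 0.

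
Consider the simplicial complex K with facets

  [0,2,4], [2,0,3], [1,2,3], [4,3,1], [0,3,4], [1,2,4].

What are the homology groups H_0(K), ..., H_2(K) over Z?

H_0 ≅ Z,  H_1 = 0,  H_2 ≅ Z.

Order the vertices as 0 < 1 < 2 < 3 < 4. Listing each simplex with vertices in this order, K has dimension 2 with simplices:

  0-simplices (5): [0], [1], [2], [3], [4]
  1-simplices (9): [0,2], [0,3], [0,4], [1,2], [1,3], [1,4], [2,3], [2,4], [3,4]
  2-simplices (6): [0,2,3], [0,2,4], [0,3,4], [1,2,3], [1,2,4], [1,3,4]

Hence C_0 ≅ Z^5, C_1 ≅ Z^9, C_2 ≅ Z^6.

∂_1: C_1 → C_0 maps an edge to its endpoints' difference, ∂[p,q] = q − p. For instance
  ∂[1,3] = [3] − [1].
This gives a 5×9 integer matrix of rank 4; reducing to Smith normal form yields diagonal entries (1,1,1,1).

∂_2: C_2 → C_1 maps a triangle to the signed sum of its edges. For instance
  ∂[1,2,3] = [2,3] − [1,3] + [1,2],
  ∂[1,3,4] = [3,4] − [1,4] + [1,3].
This gives a 9×6 integer matrix of rank 5; reducing to Smith normal form yields diagonal entries (1,1,1,1,1).

Computing H_k = (kernel of ∂_k) / (image of ∂_{k+1}):

  H_0: rank C_0 − rank ∂_1 = 5 − 4 = 1, and the invariant factors of ∂_1 are all 1, so H_0 = Z.
  H_1: rank ker ∂_1 − rank ∂_2 = (9 − 4) − 5 = 0, and the invariant factors of ∂_2 are all 1, so H_1 = 0.
  H_2: rank ker ∂_2 − rank ∂_3 = (6 − 5) − 0 = 1, and there is no ∂_3, so H_2 = Z.

As a check, the Euler characteristic is 5 − 9 + 6 = 2, which agrees with 1 − 0 + 1 = 2.
(K is a triangulation of the 2-sphere S^2.)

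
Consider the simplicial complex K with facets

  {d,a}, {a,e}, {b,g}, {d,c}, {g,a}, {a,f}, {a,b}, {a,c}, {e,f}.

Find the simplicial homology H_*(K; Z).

K has 7 vertices, 9 edges.
rank ∂_0 = 0, rank ∂_1 = 6 ⇒ b_0 = 7 − 0 − 6 = 1; all invariant factors of ∂_1 are 1 so no torsion. So H_0 ≅ Z.
rank ∂_1 = 6, rank ∂_2 = 0 ⇒ b_1 = 9 − 6 − 0 = 3. So H_1 ≅ Z^3.

H_0 ≅ Z,  H_1 ≅ Z^3.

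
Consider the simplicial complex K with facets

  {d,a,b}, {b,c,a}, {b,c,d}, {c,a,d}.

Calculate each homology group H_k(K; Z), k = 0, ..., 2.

Fix the vertex order a < b < c < d and write every simplex with vertices in increasing order. Then dim K = 2 and the simplices of K are:

  0-simplices (4): a, b, c, d
  1-simplices (6): ab, ac, ad, bc, bd, cd
  2-simplices (4): abc, abd, acd, bcd

giving chain groups C_0 ≅ Z^4, C_1 ≅ Z^6, C_2 ≅ Z^4.

The boundary map ∂_1: C_1 → C_0 is given by ∂[p,q] = [q] − [p]. For instance
  ∂bd = d − b.
The resulting 4×6 matrix has rank 3, and its Smith normal form has invariant factors (1,1,1).

∂_2: C_2 → C_1 maps a triangle to the signed sum of its edges. For instance
  ∂acd = cd − ad + ac,
  ∂abc = bc − ac + ab.
As a 6×4 matrix over Z this has rank 3, with invariant factors (1,1,1).

Now H_k = ker ∂_k / im ∂_{k+1}, so:

  H_0: rank C_0 − rank ∂_1 = 4 − 3 = 1, and the invariant factors of ∂_1 are all 1, so H_0 = Z.
  H_1: rank ker ∂_1 − rank ∂_2 = (6 − 3) − 3 = 0, and the invariant factors of ∂_2 are all 1, so H_1 = 0.
  H_2: rank ker ∂_2 − rank ∂_3 = (4 − 3) − 0 = 1, and there is no ∂_3, so H_2 = Z.

H_0 ≅ Z,  H_1 = 0,  H_2 ≅ Z.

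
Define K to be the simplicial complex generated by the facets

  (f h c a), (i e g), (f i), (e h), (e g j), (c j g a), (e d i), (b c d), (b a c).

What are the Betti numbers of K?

b_0 = 1, b_1 = 3, b_2 = 0, b_3 = 0.

We work with the vertex ordering a < b < c < d < e < f < g < h < i < j. The simplices of K, each written with vertices in increasing order, are:

  0-simplices (10): a, b, c, d, e, f, g, h, i, j
  1-simplices (23): ab, ac, af, ag, ah, aj, bc, bd, cd, cf, cg, ch, cj, de, di, eg, eh, ei, ej, fh, fi, gi, gj
  2-simplices (13): abc, acf, acg, ach, acj, afh, agj, bcd, cfh, cgj, dei, egi, egj
  3-simplices (2): acfh, acgj

so the chain groups are C_0 ≅ Z^10, C_1 ≅ Z^23, C_2 ≅ Z^13, C_3 ≅ Z^2.

Boundary ∂_1: C_1 → C_0 maps an edge to its endpoints' difference, ∂[p,q] = q − p. For instance
  ∂eg = g − e.
The resulting 10×23 matrix has rank 9, and its Smith normal form has invariant factors (1,1,1,1,1,1,1,1,1).

Boundary ∂_2: C_2 → C_1 sends each 2-simplex [p,q,r] to [q,r] − [p,r] + [p,q]. For instance
  ∂afh = fh − ah + af,
  ∂acf = cf − af + ac.
The resulting 23×13 matrix has rank 11, and its Smith normal form has invariant factors (1,1,1,1,1,1,1,1,1,1,1).

∂_3: C_3 → C_2 sends each 3-simplex σ to the alternating sum Σ_i (−1)^i (σ with its i-th vertex removed). For instance
  ∂acgj = cgj − agj + acj − acg,
  ∂acfh = cfh − afh + ach − acf.
This gives a 13×2 integer matrix of rank 2; reducing to Smith normal form yields diagonal entries (1,1).

Now H_k = ker ∂_k / im ∂_{k+1}, so:

  H_0: rank C_0 − rank ∂_1 = 10 − 9 = 1, and the invariant factors of ∂_1 are all 1, so H_0 ≅ Z.
  H_1: rank ker ∂_1 − rank ∂_2 = (23 − 9) − 11 = 3, and the invariant factors of ∂_2 are all 1, so H_1 ≅ Z^3.
  H_2: rank ker ∂_2 − rank ∂_3 = (13 − 11) − 2 = 0, and the invariant factors of ∂_3 are all 1, so H_2 ≅ 0.
  H_3: rank ker ∂_3 − rank ∂_4 = (2 − 2) − 0 = 0, and there is no ∂_4, so H_3 ≅ 0.

Hence the Betti numbers are b_0 = 1, b_1 = 3, b_2 = 0, b_3 = 0.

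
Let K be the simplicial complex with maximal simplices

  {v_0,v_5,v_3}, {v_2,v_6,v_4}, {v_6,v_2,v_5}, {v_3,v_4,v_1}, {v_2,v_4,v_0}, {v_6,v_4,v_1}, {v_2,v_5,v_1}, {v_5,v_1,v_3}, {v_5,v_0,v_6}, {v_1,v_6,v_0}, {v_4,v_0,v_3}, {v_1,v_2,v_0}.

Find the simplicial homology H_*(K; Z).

Fix the vertex order v_0 < v_1 < v_2 < v_3 < v_4 < v_5 < v_6 and write every simplex with vertices in increasing order. Then dim K = 2 and the simplices of K are:

  0-simplices (7): [v_0], [v_1], [v_2], [v_3], [v_4], [v_5], [v_6]
  1-simplices (18): (18 of them)
  2-simplices (12): (12 of them)

so the chain groups are C_0 ≅ Z^7, C_1 ≅ Z^18, C_2 ≅ Z^12.

∂_1: C_1 → C_0 is given by ∂[p,q] = [q] − [p].
This gives a 7×18 integer matrix of rank 6; reducing to Smith normal form yields diagonal entries (1,1,1,1,1,1).

Boundary ∂_2: C_2 → C_1 acts by ∂[p,q,r] = [q,r] − [p,r] + [p,q]. For instance
  ∂[v_0,v_1,v_6] = [v_1,v_6] − [v_0,v_6] + [v_0,v_1],
  ∂[v_0,v_3,v_5] = [v_3,v_5] − [v_0,v_5] + [v_0,v_3].
This gives a 18×12 integer matrix of rank 12; reducing to Smith normal form yields diagonal entries (1,1,1,1,1,1,1,1,1,1,1,2).

Now H_k = ker ∂_k / im ∂_{k+1}, so:

  H_0: rank C_0 − rank ∂_1 = 7 − 6 = 1, and the invariant factors of ∂_1 are all 1, so H_0 ≅ Z.
  H_1: rank ker ∂_1 − rank ∂_2 = (18 − 6) − 12 = 0, and ∂_2 has invariant factor 2 > 1, so H_1 ≅ Z_2.
  H_2: rank ker ∂_2 − rank ∂_3 = (12 − 12) − 0 = 0, and there is no ∂_3, so H_2 ≅ 0.

(K is a triangulation of the real projective plane RP^2.)

H_0 = Z,  H_1 = Z_2,  H_2 = 0.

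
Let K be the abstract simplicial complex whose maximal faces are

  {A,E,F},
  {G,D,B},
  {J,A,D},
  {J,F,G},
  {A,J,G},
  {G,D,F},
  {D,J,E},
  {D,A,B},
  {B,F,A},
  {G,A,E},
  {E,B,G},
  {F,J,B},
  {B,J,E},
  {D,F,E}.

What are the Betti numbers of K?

Order the vertices as A < B < D < E < F < G < J. Listing each simplex with vertices in this order, K has dimension 2 with simplices:

  0-simplices (7): A, B, D, E, F, G, J
  1-simplices (21): AB, AD, AE, AF, AG, AJ, BD, BE, BF, BG, BJ, DE, DF, DG, DJ, EF, EG, EJ, FG, FJ, GJ
  2-simplices (14): ABD, ABF, ADJ, AEF, AEG, AGJ, BDG, BEG, BEJ, BFJ, DEF, DEJ, DFG, FGJ

Hence C_0 ≅ Z^7, C_1 ≅ Z^21, C_2 ≅ Z^14.

∂_1: C_1 → C_0 maps an edge to its endpoints' difference, ∂[p,q] = q − p. For instance
  ∂BG = G − B.
The resulting 7×21 matrix has rank 6, and its Smith normal form has invariant factors (1,1,1,1,1,1).

The boundary map ∂_2: C_2 → C_1 sends each 2-simplex [p,q,r] to [q,r] − [p,r] + [p,q]. For instance
  ∂DEJ = EJ − DJ + DE,
  ∂AEF = EF − AF + AE.
This gives a 21×14 integer matrix of rank 13; reducing to Smith normal form yields diagonal entries (1,1,1,1,1,1,1,1,1,1,1,1,1).

From H_k ≅ ker(∂_k) / im(∂_{k+1}) we obtain:

  H_0: rank C_0 − rank ∂_1 = 7 − 6 = 1, and the invariant factors of ∂_1 are all 1, so H_0 ≅ Z.
  H_1: rank ker ∂_1 − rank ∂_2 = (21 − 6) − 13 = 2, and the invariant factors of ∂_2 are all 1, so H_1 ≅ Z^2.
  H_2: rank ker ∂_2 − rank ∂_3 = (14 − 13) − 0 = 1, and there is no ∂_3, so H_2 ≅ Z.

(K is a triangulation of the torus T^2.)

Hence the Betti numbers are b_0 = 1, b_1 = 2, b_2 = 1.

b_0 = 1, b_1 = 2, b_2 = 1.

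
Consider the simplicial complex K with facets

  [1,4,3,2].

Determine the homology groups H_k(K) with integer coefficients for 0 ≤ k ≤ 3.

H_0 = Z,  H_1 = 0,  H_2 = 0,  H_3 = 0.

K has 4 vertices, 6 edges, 4 triangles, 1 3-simplex.
rank ∂_0 = 0, rank ∂_1 = 3 ⇒ b_0 = 4 − 0 − 3 = 1; all invariant factors of ∂_1 are 1 so no torsion. So H_0 ≅ Z.
rank ∂_1 = 3, rank ∂_2 = 3 ⇒ b_1 = 6 − 3 − 3 = 0; all invariant factors of ∂_2 are 1 so no torsion. So H_1 ≅ 0.
rank ∂_2 = 3, rank ∂_3 = 1 ⇒ b_2 = 4 − 3 − 1 = 0; all invariant factors of ∂_3 are 1 so no torsion. So H_2 ≅ 0.
rank ∂_3 = 1, rank ∂_4 = 0 ⇒ b_3 = 1 − 1 − 0 = 0. So H_3 ≅ 0.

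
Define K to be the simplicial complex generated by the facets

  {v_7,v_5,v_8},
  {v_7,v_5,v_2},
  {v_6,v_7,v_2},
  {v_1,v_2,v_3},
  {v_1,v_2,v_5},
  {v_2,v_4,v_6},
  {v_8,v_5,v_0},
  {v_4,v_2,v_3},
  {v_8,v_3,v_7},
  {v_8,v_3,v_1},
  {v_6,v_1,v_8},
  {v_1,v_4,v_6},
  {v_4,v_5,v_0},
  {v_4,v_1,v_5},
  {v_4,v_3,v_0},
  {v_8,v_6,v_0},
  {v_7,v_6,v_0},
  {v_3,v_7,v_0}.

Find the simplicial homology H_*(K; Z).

We work with the vertex ordering v_0 < v_1 < v_2 < v_3 < v_4 < v_5 < v_6 < v_7 < v_8. The simplices of K, each written with vertices in increasing order, are:

  0-simplices (9): [v_0], [v_1], [v_2], [v_3], [v_4], [v_5], [v_6], [v_7], [v_8]
  1-simplices (27): (27 of them)
  2-simplices (18): (18 of them)

Hence C_0 ≅ Z^9, C_1 ≅ Z^27, C_2 ≅ Z^18.

Boundary ∂_1: C_1 → C_0 is given by ∂[p,q] = [q] − [p].
The resulting 9×27 matrix has rank 8, and its Smith normal form has invariant factors (1,1,1,1,1,1,1,1).

Boundary ∂_2: C_2 → C_1 acts by ∂[p,q,r] = [q,r] − [p,r] + [p,q]. For instance
  ∂[v_0,v_3,v_7] = [v_3,v_7] − [v_0,v_7] + [v_0,v_3],
  ∂[v_1,v_2,v_5] = [v_2,v_5] − [v_1,v_5] + [v_1,v_2].
As a 27×18 matrix over Z this has rank 18, with invariant factors (1,1,1,1,1,1,1,1,1,1,1,1,1,1,1,1,1,2).

Now H_k = ker ∂_k / im ∂_{k+1}, so:

  H_0: rank C_0 − rank ∂_1 = 9 − 8 = 1, and the invariant factors of ∂_1 are all 1, so H_0 ≅ Z.
  H_1: rank ker ∂_1 − rank ∂_2 = (27 − 8) − 18 = 1, and ∂_2 has invariant factor 2 > 1, so H_1 ≅ Z ⊕ Z_2.
  H_2: rank ker ∂_2 − rank ∂_3 = (18 − 18) − 0 = 0, and there is no ∂_3, so H_2 ≅ 0.

(K is a triangulation of the Klein bottle.)

H_0 ≅ Z,  H_1 ≅ Z ⊕ Z_2,  H_2 = 0.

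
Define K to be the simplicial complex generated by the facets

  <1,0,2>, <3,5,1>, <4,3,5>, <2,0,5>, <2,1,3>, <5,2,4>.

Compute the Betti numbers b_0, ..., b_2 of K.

b_0 = 1, b_1 = 1, b_2 = 0.

K has 6 vertices, 12 edges, 6 triangles.
rank ∂_0 = 0, rank ∂_1 = 5 ⇒ b_0 = 6 − 0 − 5 = 1; all invariant factors of ∂_1 are 1 so no torsion. So H_0 ≅ Z.
rank ∂_1 = 5, rank ∂_2 = 6 ⇒ b_1 = 12 − 5 − 6 = 1; all invariant factors of ∂_2 are 1 so no torsion. So H_1 ≅ Z.
rank ∂_2 = 6, rank ∂_3 = 0 ⇒ b_2 = 6 − 6 − 0 = 0. So H_2 ≅ 0.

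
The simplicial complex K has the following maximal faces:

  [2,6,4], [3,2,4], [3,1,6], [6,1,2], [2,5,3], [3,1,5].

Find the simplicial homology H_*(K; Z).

H_0 = Z,  H_1 = Z,  H_2 = 0.

We work with the vertex ordering 1 < 2 < 3 < 4 < 5 < 6. The simplices of K, each written with vertices in increasing order, are:

  0-simplices (6): [1], [2], [3], [4], [5], [6]
  1-simplices (12): [1,2], [1,3], [1,5], [1,6], [2,3], [2,4], [2,5], [2,6], [3,4], [3,5], [3,6], [4,6]
  2-simplices (6): [1,2,6], [1,3,5], [1,3,6], [2,3,4], [2,3,5], [2,4,6]

giving chain groups C_0 ≅ Z^6, C_1 ≅ Z^12, C_2 ≅ Z^6.

The boundary map ∂_1: C_1 → C_0 maps an edge to its endpoints' difference, ∂[p,q] = q − p.
This gives a 6×12 integer matrix of rank 5; reducing to Smith normal form yields diagonal entries (1,1,1,1,1).

Boundary ∂_2: C_2 → C_1 maps a triangle to the signed sum of its edges. For instance
  ∂[1,3,5] = [3,5] − [1,5] + [1,3],
  ∂[2,3,4] = [3,4] − [2,4] + [2,3].
As a 12×6 matrix over Z this has rank 6, with invariant factors (1,1,1,1,1,1).

Computing H_k = (kernel of ∂_k) / (image of ∂_{k+1}):

  H_0: rank C_0 − rank ∂_1 = 6 − 5 = 1, and the invariant factors of ∂_1 are all 1, so H_0 ≅ Z.
  H_1: rank ker ∂_1 − rank ∂_2 = (12 − 5) − 6 = 1, and the invariant factors of ∂_2 are all 1, so H_1 ≅ Z.
  H_2: rank ker ∂_2 − rank ∂_3 = (6 − 6) − 0 = 0, and there is no ∂_3, so H_2 ≅ 0.

As a check, the Euler characteristic is 6 − 12 + 6 = 0, which agrees with 1 − 1 + 0 = 0.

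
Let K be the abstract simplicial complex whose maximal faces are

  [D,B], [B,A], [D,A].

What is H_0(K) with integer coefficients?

Order the vertices as A < B < D. Listing each simplex with vertices in this order, K has dimension 1 with simplices:

  0-simplices (3): A, B, D
  1-simplices (3): AB, AD, BD

Hence C_0 ≅ Z^3, C_1 ≅ Z^3.

Boundary ∂_1: C_1 → C_0 is given by ∂[p,q] = [q] − [p].
The resulting 3×3 matrix has rank 2, and its Smith normal form has invariant factors (1,1).

Reading off H_k = ker ∂_k / im ∂_{k+1}:

  H_0: rank C_0 − rank ∂_1 = 3 − 2 = 1, and the invariant factors of ∂_1 are all 1, so H_0 = Z.

H_0 ≅ Z.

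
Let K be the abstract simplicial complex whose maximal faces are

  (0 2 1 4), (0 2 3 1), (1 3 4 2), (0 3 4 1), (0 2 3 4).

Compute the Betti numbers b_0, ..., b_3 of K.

b_0 = 1, b_1 = 0, b_2 = 0, b_3 = 1.

Fix the vertex order 0 < 1 < 2 < 3 < 4 and write every simplex with vertices in increasing order. Then dim K = 3 and the simplices of K are:

  0-simplices (5): [0], [1], [2], [3], [4]
  1-simplices (10): [0,1], [0,2], [0,3], [0,4], [1,2], [1,3], [1,4], [2,3], [2,4], [3,4]
  2-simplices (10): [0,1,2], [0,1,3], [0,1,4], [0,2,3], [0,2,4], [0,3,4], [1,2,3], [1,2,4], [1,3,4], [2,3,4]
  3-simplices (5): [0,1,2,3], [0,1,2,4], [0,1,3,4], [0,2,3,4], [1,2,3,4]

so the chain groups are C_0 ≅ Z^5, C_1 ≅ Z^10, C_2 ≅ Z^10, C_3 ≅ Z^5.

The boundary map ∂_1: C_1 → C_0 sends each edge [p,q] (with p < q) to q − p.
This gives a 5×10 integer matrix of rank 4; reducing to Smith normal form yields diagonal entries (1,1,1,1).

∂_2: C_2 → C_1 sends each 2-simplex [p,q,r] to [q,r] − [p,r] + [p,q]. For instance
  ∂[1,2,3] = [2,3] − [1,3] + [1,2],
  ∂[0,1,4] = [1,4] − [0,4] + [0,1].
As a 10×10 matrix over Z this has rank 6, with invariant factors (1,1,1,1,1,1).

Boundary ∂_3: C_3 → C_2 sends each 3-simplex σ to the alternating sum Σ_i (−1)^i (σ with its i-th vertex removed). For instance
  ∂[0,1,3,4] = [1,3,4] − [0,3,4] + [0,1,4] − [0,1,3],
  ∂[0,2,3,4] = [2,3,4] − [0,3,4] + [0,2,4] − [0,2,3].
The resulting 10×5 matrix has rank 4, and its Smith normal form has invariant factors (1,1,1,1).

Now H_k = ker ∂_k / im ∂_{k+1}, so:

  H_0: rank C_0 − rank ∂_1 = 5 − 4 = 1, and the invariant factors of ∂_1 are all 1, so H_0 ≅ Z.
  H_1: rank ker ∂_1 − rank ∂_2 = (10 − 4) − 6 = 0, and the invariant factors of ∂_2 are all 1, so H_1 ≅ 0.
  H_2: rank ker ∂_2 − rank ∂_3 = (10 − 6) − 4 = 0, and the invariant factors of ∂_3 are all 1, so H_2 ≅ 0.
  H_3: rank ker ∂_3 − rank ∂_4 = (5 − 4) − 0 = 1, and there is no ∂_4, so H_3 ≅ Z.

As a check, the Euler characteristic is 5 − 10 + 10 − 5 = 0, which agrees with 1 − 0 + 0 − 1 = 0.

Hence the Betti numbers are b_0 = 1, b_1 = 0, b_2 = 0, b_3 = 1.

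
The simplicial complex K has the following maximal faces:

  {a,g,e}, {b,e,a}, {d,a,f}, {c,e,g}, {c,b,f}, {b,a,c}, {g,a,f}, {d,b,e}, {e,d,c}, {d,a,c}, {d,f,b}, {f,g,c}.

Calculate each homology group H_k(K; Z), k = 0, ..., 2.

H_0 ≅ Z,  H_1 ≅ Z/2,  H_2 = 0.

Order the vertices as a < b < c < d < e < f < g. Listing each simplex with vertices in this order, K has dimension 2 with simplices:

  0-simplices (7): a, b, c, d, e, f, g
  1-simplices (18): ab, ac, ad, ae, af, ag, bc, bd, be, bf, cd, ce, cf, cg, de, df, eg, fg
  2-simplices (12): abc, abe, acd, adf, aeg, afg, bcf, bde, bdf, cde, ceg, cfg

Hence C_0 ≅ Z^7, C_1 ≅ Z^18, C_2 ≅ Z^12.

Boundary ∂_1: C_1 → C_0 sends each edge [p,q] (with p < q) to q − p. For instance
  ∂ce = e − c.
This gives a 7×18 integer matrix of rank 6; reducing to Smith normal form yields diagonal entries (1,1,1,1,1,1).

The boundary map ∂_2: C_2 → C_1 sends each 2-simplex [p,q,r] to [q,r] − [p,r] + [p,q]. For instance
  ∂afg = fg − ag + af,
  ∂bde = de − be + bd.
The 18×12 boundary matrix has rank 12 and Smith normal form diag(1,1,1,1,1,1,1,1,1,1,1,2).

Computing H_k = (kernel of ∂_k) / (image of ∂_{k+1}):

  H_0: rank C_0 − rank ∂_1 = 7 − 6 = 1, and the invariant factors of ∂_1 are all 1, so H_0 ≅ Z.
  H_1: rank ker ∂_1 − rank ∂_2 = (18 − 6) − 12 = 0, and ∂_2 has invariant factor 2 > 1, so H_1 ≅ Z/2.
  H_2: rank ker ∂_2 − rank ∂_3 = (12 − 12) − 0 = 0, and there is no ∂_3, so H_2 ≅ 0.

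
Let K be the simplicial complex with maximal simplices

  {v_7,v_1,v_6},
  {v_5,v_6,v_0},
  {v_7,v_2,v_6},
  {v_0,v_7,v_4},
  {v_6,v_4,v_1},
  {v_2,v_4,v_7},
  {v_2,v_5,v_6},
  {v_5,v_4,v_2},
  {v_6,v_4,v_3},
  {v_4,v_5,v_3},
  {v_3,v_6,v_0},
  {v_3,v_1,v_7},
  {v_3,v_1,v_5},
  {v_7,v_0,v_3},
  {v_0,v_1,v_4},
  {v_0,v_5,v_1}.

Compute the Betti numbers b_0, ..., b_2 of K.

b_0 = 1, b_1 = 2, b_2 = 1.

Fix the vertex order v_0 < v_1 < v_2 < v_3 < v_4 < v_5 < v_6 < v_7 and write every simplex with vertices in increasing order. Then dim K = 2 and the simplices of K are:

  0-simplices (8): [v_0], [v_1], [v_2], [v_3], [v_4], [v_5], [v_6], [v_7]
  1-simplices (24): (24 of them)
  2-simplices (16): (16 of them)

Hence C_0 ≅ Z^8, C_1 ≅ Z^24, C_2 ≅ Z^16.

Boundary ∂_1: C_1 → C_0 maps an edge to its endpoints' difference, ∂[p,q] = q − p.
The 8×24 boundary matrix has rank 7 and Smith normal form diag(1,1,1,1,1,1,1).

∂_2: C_2 → C_1 maps a triangle to the signed sum of its edges. For instance
  ∂[v_1,v_6,v_7] = [v_6,v_7] − [v_1,v_7] + [v_1,v_6],
  ∂[v_0,v_1,v_4] = [v_1,v_4] − [v_0,v_4] + [v_0,v_1].
The 24×16 boundary matrix has rank 15 and Smith normal form diag(1,1,1,1,1,1,1,1,1,1,1,1,1,1,1).

Reading off H_k = ker ∂_k / im ∂_{k+1}:

  H_0: rank C_0 − rank ∂_1 = 8 − 7 = 1, and the invariant factors of ∂_1 are all 1, so H_0 ≅ Z.
  H_1: rank ker ∂_1 − rank ∂_2 = (24 − 7) − 15 = 2, and the invariant factors of ∂_2 are all 1, so H_1 ≅ Z^2.
  H_2: rank ker ∂_2 − rank ∂_3 = (16 − 15) − 0 = 1, and there is no ∂_3, so H_2 ≅ Z.

Hence the Betti numbers are b_0 = 1, b_1 = 2, b_2 = 1.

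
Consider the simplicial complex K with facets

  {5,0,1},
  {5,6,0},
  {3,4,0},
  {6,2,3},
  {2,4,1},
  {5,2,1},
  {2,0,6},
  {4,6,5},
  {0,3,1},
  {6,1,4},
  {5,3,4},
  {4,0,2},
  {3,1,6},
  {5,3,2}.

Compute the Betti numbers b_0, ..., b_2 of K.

b_0 = 1, b_1 = 2, b_2 = 1.

Order the vertices as 0 < 1 < 2 < 3 < 4 < 5 < 6. Listing each simplex with vertices in this order, K has dimension 2 with simplices:

  0-simplices (7): [0], [1], [2], [3], [4], [5], [6]
  1-simplices (21): [0,1], [0,2], [0,3], [0,4], [0,5], [0,6], [1,2], [1,3], [1,4], [1,5], [1,6], [2,3], [2,4], [2,5], [2,6], [3,4], [3,5], [3,6], [4,5], [4,6], [5,6]
  2-simplices (14): [0,1,3], [0,1,5], [0,2,4], [0,2,6], [0,3,4], [0,5,6], [1,2,4], [1,2,5], [1,3,6], [1,4,6], [2,3,5], [2,3,6], [3,4,5], [4,5,6]

giving chain groups C_0 ≅ Z^7, C_1 ≅ Z^21, C_2 ≅ Z^14.

∂_1: C_1 → C_0 sends each edge [p,q] (with p < q) to q − p.
As a 7×21 matrix over Z this has rank 6, with invariant factors (1,1,1,1,1,1).

The boundary map ∂_2: C_2 → C_1 sends each 2-simplex [p,q,r] to [q,r] − [p,r] + [p,q]. For instance
  ∂[0,2,6] = [2,6] − [0,6] + [0,2],
  ∂[0,2,4] = [2,4] − [0,4] + [0,2].
This gives a 21×14 integer matrix of rank 13; reducing to Smith normal form yields diagonal entries (1,1,1,1,1,1,1,1,1,1,1,1,1).

Computing H_k = (kernel of ∂_k) / (image of ∂_{k+1}):

  H_0: rank C_0 − rank ∂_1 = 7 − 6 = 1, and the invariant factors of ∂_1 are all 1, so H_0 ≅ Z.
  H_1: rank ker ∂_1 − rank ∂_2 = (21 − 6) − 13 = 2, and the invariant factors of ∂_2 are all 1, so H_1 ≅ Z^2.
  H_2: rank ker ∂_2 − rank ∂_3 = (14 − 13) − 0 = 1, and there is no ∂_3, so H_2 ≅ Z.

As a check, the Euler characteristic is 7 − 21 + 14 = 0, which agrees with 1 − 2 + 1 = 0.
(K is a triangulation of the torus T^2.)

Hence the Betti numbers are b_0 = 1, b_1 = 2, b_2 = 1.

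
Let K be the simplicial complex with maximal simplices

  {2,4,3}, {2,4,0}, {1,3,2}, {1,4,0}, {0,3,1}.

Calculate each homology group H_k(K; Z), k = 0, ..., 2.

Fix the vertex order 0 < 1 < 2 < 3 < 4 and write every simplex with vertices in increasing order. Then dim K = 2 and the simplices of K are:

  0-simplices (5): [0], [1], [2], [3], [4]
  1-simplices (10): [0,1], [0,2], [0,3], [0,4], [1,2], [1,3], [1,4], [2,3], [2,4], [3,4]
  2-simplices (5): [0,1,3], [0,1,4], [0,2,4], [1,2,3], [2,3,4]

giving chain groups C_0 ≅ Z^5, C_1 ≅ Z^10, C_2 ≅ Z^5.

∂_1: C_1 → C_0 sends each edge [p,q] (with p < q) to q − p.
As a 5×10 matrix over Z this has rank 4, with invariant factors (1,1,1,1).

∂_2: C_2 → C_1 maps a triangle to the signed sum of its edges. For instance
  ∂[1,2,3] = [2,3] − [1,3] + [1,2],
  ∂[0,1,4] = [1,4] − [0,4] + [0,1].
The resulting 10×5 matrix has rank 5, and its Smith normal form has invariant factors (1,1,1,1,1).

Now H_k = ker ∂_k / im ∂_{k+1}, so:

  H_0: rank C_0 − rank ∂_1 = 5 − 4 = 1, and the invariant factors of ∂_1 are all 1, so H_0 ≅ Z.
  H_1: rank ker ∂_1 − rank ∂_2 = (10 − 4) − 5 = 1, and the invariant factors of ∂_2 are all 1, so H_1 ≅ Z.
  H_2: rank ker ∂_2 − rank ∂_3 = (5 − 5) − 0 = 0, and there is no ∂_3, so H_2 ≅ 0.

H_0 ≅ Z,  H_1 ≅ Z,  H_2 = 0.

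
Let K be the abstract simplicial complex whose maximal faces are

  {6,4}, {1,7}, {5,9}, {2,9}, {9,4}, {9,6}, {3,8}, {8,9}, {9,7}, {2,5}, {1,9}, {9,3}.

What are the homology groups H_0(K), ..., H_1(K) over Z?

Fix the vertex order 1 < 2 < 3 < 4 < 5 < 6 < 7 < 8 < 9 and write every simplex with vertices in increasing order. Then dim K = 1 and the simplices of K are:

  0-simplices (9): [1], [2], [3], [4], [5], [6], [7], [8], [9]
  1-simplices (12): [1,7], [1,9], [2,5], [2,9], [3,8], [3,9], [4,6], [4,9], [5,9], [6,9], [7,9], [8,9]

so the chain groups are C_0 ≅ Z^9, C_1 ≅ Z^12.

Boundary ∂_1: C_1 → C_0 maps an edge to its endpoints' difference, ∂[p,q] = q − p. For instance
  ∂[7,9] = [9] − [7].
The 9×12 boundary matrix has rank 8 and Smith normal form diag(1,1,1,1,1,1,1,1).

From H_k ≅ ker(∂_k) / im(∂_{k+1}) we obtain:

  H_0: rank C_0 − rank ∂_1 = 9 − 8 = 1, and the invariant factors of ∂_1 are all 1, so H_0 = Z.
  H_1: rank ker ∂_1 − rank ∂_2 = (12 − 8) − 0 = 4, and there is no ∂_2, so H_1 = Z^4.

(K is a triangulation of a wedge of 4 circles.)

H_0 ≅ Z,  H_1 ≅ Z^4.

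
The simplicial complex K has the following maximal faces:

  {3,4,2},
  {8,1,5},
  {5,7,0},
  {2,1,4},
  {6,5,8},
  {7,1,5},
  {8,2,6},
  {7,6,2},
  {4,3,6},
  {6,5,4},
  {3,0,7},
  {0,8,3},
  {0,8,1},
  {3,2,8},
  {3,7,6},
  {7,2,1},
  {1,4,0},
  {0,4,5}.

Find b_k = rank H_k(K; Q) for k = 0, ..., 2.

b_0 = 1, b_1 = 1, b_2 = 0.

K has 9 vertices, 27 edges, 18 triangles.
rank ∂_0 = 0, rank ∂_1 = 8 ⇒ b_0 = 9 − 0 − 8 = 1; all invariant factors of ∂_1 are 1 so no torsion. So H_0 = Z.
rank ∂_1 = 8, rank ∂_2 = 18 ⇒ b_1 = 27 − 8 − 18 = 1; ∂_2 has invariant factor(s) [2] giving torsion. So H_1 = Z ⊕ Z/2.
rank ∂_2 = 18, rank ∂_3 = 0 ⇒ b_2 = 18 − 18 − 0 = 0. So H_2 = 0.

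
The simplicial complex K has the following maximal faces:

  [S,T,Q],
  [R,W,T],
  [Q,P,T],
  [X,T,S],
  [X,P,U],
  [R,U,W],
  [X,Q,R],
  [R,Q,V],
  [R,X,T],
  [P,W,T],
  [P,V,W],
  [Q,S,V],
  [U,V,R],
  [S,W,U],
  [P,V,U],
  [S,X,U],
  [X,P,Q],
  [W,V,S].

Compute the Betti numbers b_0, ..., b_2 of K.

We work with the vertex ordering P < Q < R < S < T < U < V < W < X. The simplices of K, each written with vertices in increasing order, are:

  0-simplices (9): P, Q, R, S, T, U, V, W, X
  1-simplices (27): PQ, PT, PU, PV, PW, PX, QR, QS, QT, QV, QX, RT, RU, RV, RW, RX, ST, SU, SV, SW, SX, TW, TX, UV, UW, UX, VW
  2-simplices (18): PQT, PQX, PTW, PUV, PUX, PVW, QRV, QRX, QST, QSV, RTW, RTX, RUV, RUW, STX, SUW, SUX, SVW

so the chain groups are C_0 ≅ Z^9, C_1 ≅ Z^27, C_2 ≅ Z^18.

The boundary map ∂_1: C_1 → C_0 maps an edge to its endpoints' difference, ∂[p,q] = q − p.
As a 9×27 matrix over Z this has rank 8, with invariant factors (1,1,1,1,1,1,1,1).

Boundary ∂_2: C_2 → C_1 acts by ∂[p,q,r] = [q,r] − [p,r] + [p,q]. For instance
  ∂QRX = RX − QX + QR,
  ∂PUV = UV − PV + PU.
The 27×18 boundary matrix has rank 18 and Smith normal form diag(1,1,1,1,1,1,1,1,1,1,1,1,1,1,1,1,1,2).

Reading off H_k = ker ∂_k / im ∂_{k+1}:

  H_0: rank C_0 − rank ∂_1 = 9 − 8 = 1, and the invariant factors of ∂_1 are all 1, so H_0 = Z.
  H_1: rank ker ∂_1 − rank ∂_2 = (27 − 8) − 18 = 1, and ∂_2 has invariant factor 2 > 1, so H_1 = Z ⊕ Z/2Z.
  H_2: rank ker ∂_2 − rank ∂_3 = (18 − 18) − 0 = 0, and there is no ∂_3, so H_2 = 0.

As a check, the Euler characteristic is 9 − 27 + 18 = 0, which agrees with 1 − 1 + 0 = 0.
(K is a triangulation of the Klein bottle.)

Hence the Betti numbers are b_0 = 1, b_1 = 1, b_2 = 0.

b_0 = 1, b_1 = 1, b_2 = 0.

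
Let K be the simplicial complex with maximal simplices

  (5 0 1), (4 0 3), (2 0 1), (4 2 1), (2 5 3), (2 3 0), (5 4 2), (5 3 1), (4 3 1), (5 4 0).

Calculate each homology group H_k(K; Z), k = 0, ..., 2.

Take the total order 0 < 1 < 2 < 3 < 4 < 5 on the vertex set. Then K (dimension 2) consists of the simplices:

  0-simplices (6): [0], [1], [2], [3], [4], [5]
  1-simplices (15): [0,1], [0,2], [0,3], [0,4], [0,5], [1,2], [1,3], [1,4], [1,5], [2,3], [2,4], [2,5], [3,4], [3,5], [4,5]
  2-simplices (10): [0,1,2], [0,1,5], [0,2,3], [0,3,4], [0,4,5], [1,2,4], [1,3,4], [1,3,5], [2,3,5], [2,4,5]

giving chain groups C_0 ≅ Z^6, C_1 ≅ Z^15, C_2 ≅ Z^10.

Boundary ∂_1: C_1 → C_0 is given by ∂[p,q] = [q] − [p]. For instance
  ∂[1,5] = [5] − [1].
The resulting 6×15 matrix has rank 5, and its Smith normal form has invariant factors (1,1,1,1,1).

∂_2: C_2 → C_1 maps a triangle to the signed sum of its edges. For instance
  ∂[1,3,4] = [3,4] − [1,4] + [1,3],
  ∂[2,3,5] = [3,5] − [2,5] + [2,3].
The resulting 15×10 matrix has rank 10, and its Smith normal form has invariant factors (1,1,1,1,1,1,1,1,1,2).

From H_k ≅ ker(∂_k) / im(∂_{k+1}) we obtain:

  H_0: rank C_0 − rank ∂_1 = 6 − 5 = 1, and the invariant factors of ∂_1 are all 1, so H_0 = Z.
  H_1: rank ker ∂_1 − rank ∂_2 = (15 − 5) − 10 = 0, and ∂_2 has invariant factor 2 > 1, so H_1 = Z/2.
  H_2: rank ker ∂_2 − rank ∂_3 = (10 − 10) − 0 = 0, and there is no ∂_3, so H_2 = 0.

H_0 ≅ Z,  H_1 ≅ Z/2,  H_2 = 0.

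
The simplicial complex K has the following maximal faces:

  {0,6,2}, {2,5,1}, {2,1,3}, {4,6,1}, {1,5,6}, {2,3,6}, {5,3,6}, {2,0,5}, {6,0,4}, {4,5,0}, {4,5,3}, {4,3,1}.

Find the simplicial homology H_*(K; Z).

H_0 = Z,  H_1 = Z/2,  H_2 = 0.

Order the vertices as 0 < 1 < 2 < 3 < 4 < 5 < 6. Listing each simplex with vertices in this order, K has dimension 2 with simplices:

  0-simplices (7): [0], [1], [2], [3], [4], [5], [6]
  1-simplices (18): [0,2], [0,4], [0,5], [0,6], [1,2], [1,3], [1,4], [1,5], [1,6], [2,3], [2,5], [2,6], [3,4], [3,5], [3,6], [4,5], [4,6], [5,6]
  2-simplices (12): [0,2,5], [0,2,6], [0,4,5], [0,4,6], [1,2,3], [1,2,5], [1,3,4], [1,4,6], [1,5,6], [2,3,6], [3,4,5], [3,5,6]

Hence C_0 ≅ Z^7, C_1 ≅ Z^18, C_2 ≅ Z^12.

Boundary ∂_1: C_1 → C_0 is given by ∂[p,q] = [q] − [p]. For instance
  ∂[5,6] = [6] − [5].
This gives a 7×18 integer matrix of rank 6; reducing to Smith normal form yields diagonal entries (1,1,1,1,1,1).

The boundary map ∂_2: C_2 → C_1 acts by ∂[p,q,r] = [q,r] − [p,r] + [p,q]. For instance
  ∂[0,2,5] = [2,5] − [0,5] + [0,2],
  ∂[3,4,5] = [4,5] − [3,5] + [3,4].
The resulting 18×12 matrix has rank 12, and its Smith normal form has invariant factors (1,1,1,1,1,1,1,1,1,1,1,2).

From H_k ≅ ker(∂_k) / im(∂_{k+1}) we obtain:

  H_0: rank C_0 − rank ∂_1 = 7 − 6 = 1, and the invariant factors of ∂_1 are all 1, so H_0 ≅ Z.
  H_1: rank ker ∂_1 − rank ∂_2 = (18 − 6) − 12 = 0, and ∂_2 has invariant factor 2 > 1, so H_1 ≅ Z/2.
  H_2: rank ker ∂_2 − rank ∂_3 = (12 − 12) − 0 = 0, and there is no ∂_3, so H_2 ≅ 0.

(K is a triangulation of the real projective plane RP^2.)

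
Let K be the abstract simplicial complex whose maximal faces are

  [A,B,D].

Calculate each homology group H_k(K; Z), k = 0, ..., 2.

H_0 ≅ Z,  H_1 = 0,  H_2 = 0.

Fix the vertex order A < B < D and write every simplex with vertices in increasing order. Then dim K = 2 and the simplices of K are:

  0-simplices (3): A, B, D
  1-simplices (3): AB, AD, BD
  2-simplices (1): ABD

Hence C_0 ≅ Z^3, C_1 ≅ Z^3, C_2 ≅ Z^1.

∂_1: C_1 → C_0 sends each edge [p,q] (with p < q) to q − p. For instance
  ∂AB = B − A.
The 3×3 boundary matrix has rank 2 and Smith normal form diag(1,1).

Boundary ∂_2: C_2 → C_1 acts by ∂[p,q,r] = [q,r] − [p,r] + [p,q]. For instance
  ∂ABD = BD − AD + AB.
As a 3×1 matrix over Z this has rank 1, with invariant factors (1).

Now H_k = ker ∂_k / im ∂_{k+1}, so:

  H_0: rank C_0 − rank ∂_1 = 3 − 2 = 1, and the invariant factors of ∂_1 are all 1, so H_0 ≅ Z.
  H_1: rank ker ∂_1 − rank ∂_2 = (3 − 2) − 1 = 0, and the invariant factors of ∂_2 are all 1, so H_1 ≅ 0.
  H_2: rank ker ∂_2 − rank ∂_3 = (1 − 1) − 0 = 0, and there is no ∂_3, so H_2 ≅ 0.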